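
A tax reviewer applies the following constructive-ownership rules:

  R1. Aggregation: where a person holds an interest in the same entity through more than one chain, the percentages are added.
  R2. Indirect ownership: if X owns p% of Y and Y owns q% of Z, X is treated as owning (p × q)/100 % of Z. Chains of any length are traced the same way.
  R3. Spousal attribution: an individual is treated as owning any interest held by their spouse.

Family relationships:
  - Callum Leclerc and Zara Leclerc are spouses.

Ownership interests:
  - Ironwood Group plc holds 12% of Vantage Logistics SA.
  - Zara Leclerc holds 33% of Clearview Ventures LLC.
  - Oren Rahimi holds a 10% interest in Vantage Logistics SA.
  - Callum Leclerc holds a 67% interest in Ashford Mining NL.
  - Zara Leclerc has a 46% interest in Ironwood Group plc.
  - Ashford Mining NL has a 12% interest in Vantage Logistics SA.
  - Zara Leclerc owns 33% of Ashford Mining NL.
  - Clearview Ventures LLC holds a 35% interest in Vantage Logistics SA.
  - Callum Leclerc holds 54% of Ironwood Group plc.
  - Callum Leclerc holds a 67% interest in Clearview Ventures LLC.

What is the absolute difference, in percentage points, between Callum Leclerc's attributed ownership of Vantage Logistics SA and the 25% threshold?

34

By spousal attribution (R3), Callum Leclerc is treated as also owning Zara Leclerc's interest in Clearview Ventures LLC, giving 67% + 33% = 100%.
By spousal attribution (R3), Callum Leclerc is treated as also owning Zara Leclerc's interest in Ironwood Group plc, giving 54% + 46% = 100%.
By spousal attribution (R3), Callum Leclerc is treated as also owning Zara Leclerc's interest in Ashford Mining NL, giving 67% + 33% = 100%.
Chain via Clearview Ventures LLC (R2): 100% × 35% = 35% of Vantage Logistics SA.
Chain via Ironwood Group plc (R2): 100% × 12% = 12% of Vantage Logistics SA.
Chain via Ashford Mining NL (R2): 100% × 12% = 12% of Vantage Logistics SA.
Aggregating (R1): 35% + 12% + 12% = 59%.
59% exceeds the 25% threshold by 34 percentage points.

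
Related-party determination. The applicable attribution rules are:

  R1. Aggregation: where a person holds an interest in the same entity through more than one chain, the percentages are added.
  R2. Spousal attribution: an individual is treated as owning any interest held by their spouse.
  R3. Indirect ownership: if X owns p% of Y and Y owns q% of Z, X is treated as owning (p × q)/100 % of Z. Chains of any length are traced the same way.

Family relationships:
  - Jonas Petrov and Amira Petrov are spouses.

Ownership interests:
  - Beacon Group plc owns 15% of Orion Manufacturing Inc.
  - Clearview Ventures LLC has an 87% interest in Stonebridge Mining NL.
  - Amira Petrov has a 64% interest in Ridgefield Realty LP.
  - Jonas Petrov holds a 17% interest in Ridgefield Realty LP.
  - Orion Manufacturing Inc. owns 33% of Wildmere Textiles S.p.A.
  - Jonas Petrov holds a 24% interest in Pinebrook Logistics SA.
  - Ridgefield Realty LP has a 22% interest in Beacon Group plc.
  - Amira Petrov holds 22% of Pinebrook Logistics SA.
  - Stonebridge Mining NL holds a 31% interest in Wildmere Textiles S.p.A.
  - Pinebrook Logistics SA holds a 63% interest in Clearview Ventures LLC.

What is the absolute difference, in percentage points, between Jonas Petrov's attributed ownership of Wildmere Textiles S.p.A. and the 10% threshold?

By spousal attribution (R2), Jonas Petrov is treated as also owning Amira Petrov's interest in Pinebrook Logistics SA, giving 24% + 22% = 46%.
By spousal attribution (R2), Jonas Petrov is treated as also owning Amira Petrov's interest in Ridgefield Realty LP, giving 17% + 64% = 81%.
Chain via Pinebrook Logistics SA → Clearview Ventures LLC → Stonebridge Mining NL (R3): 46% × 63% × 87% × 31% = 7.815906% of Wildmere Textiles S.p.A.
Chain via Ridgefield Realty LP → Beacon Group plc → Orion Manufacturing Inc. (R3): 81% × 22% × 15% × 33% = 0.88209% of Wildmere Textiles S.p.A.
Aggregating (R1): 7.815906% + 0.88209% = 8.697996%.
8.697996% falls short of the 10% threshold by 1.302004 percentage points.

1.302004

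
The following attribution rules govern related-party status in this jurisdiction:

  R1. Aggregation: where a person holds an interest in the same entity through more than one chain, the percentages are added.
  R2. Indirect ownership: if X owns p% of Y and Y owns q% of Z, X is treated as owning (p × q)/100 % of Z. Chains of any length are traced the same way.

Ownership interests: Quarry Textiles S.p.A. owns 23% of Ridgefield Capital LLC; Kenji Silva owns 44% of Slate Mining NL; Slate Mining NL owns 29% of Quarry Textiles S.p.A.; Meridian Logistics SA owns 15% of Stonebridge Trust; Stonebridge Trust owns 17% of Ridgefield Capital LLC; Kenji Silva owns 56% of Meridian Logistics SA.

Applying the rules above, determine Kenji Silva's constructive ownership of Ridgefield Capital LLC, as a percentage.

Chain via Meridian Logistics SA → Stonebridge Trust (R2): 56% × 15% × 17% = 1.428% of Ridgefield Capital LLC.
Chain via Slate Mining NL → Quarry Textiles S.p.A. (R2): 44% × 29% × 23% = 2.9348% of Ridgefield Capital LLC.
Aggregating (R1): 1.428% + 2.9348% = 4.3628%.

4.3628%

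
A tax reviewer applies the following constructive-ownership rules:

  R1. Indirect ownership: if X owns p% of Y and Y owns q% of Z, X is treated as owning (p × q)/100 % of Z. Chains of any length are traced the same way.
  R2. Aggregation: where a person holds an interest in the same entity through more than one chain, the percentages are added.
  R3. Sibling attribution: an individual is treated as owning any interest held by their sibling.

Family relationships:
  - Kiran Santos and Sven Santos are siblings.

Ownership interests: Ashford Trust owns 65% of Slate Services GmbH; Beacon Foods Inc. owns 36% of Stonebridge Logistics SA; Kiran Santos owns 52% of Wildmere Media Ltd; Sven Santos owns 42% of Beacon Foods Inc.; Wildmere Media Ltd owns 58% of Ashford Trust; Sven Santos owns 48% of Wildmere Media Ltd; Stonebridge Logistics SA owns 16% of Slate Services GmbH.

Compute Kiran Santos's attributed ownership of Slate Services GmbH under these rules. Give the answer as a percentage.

40.1192%

By sibling attribution (R3), Kiran Santos is treated as also owning Sven Santos's interest in Wildmere Media Ltd, giving 52% + 48% = 100%.
By sibling attribution (R3), Kiran Santos is treated as owning Sven Santos's 42% interest in Beacon Foods Inc.
Chain via Wildmere Media Ltd → Ashford Trust (R1): 100% × 58% × 65% = 37.7% of Slate Services GmbH.
Chain via Beacon Foods Inc. → Stonebridge Logistics SA (R1): 42% × 36% × 16% = 2.4192% of Slate Services GmbH.
Aggregating (R2): 37.7% + 2.4192% = 40.1192%.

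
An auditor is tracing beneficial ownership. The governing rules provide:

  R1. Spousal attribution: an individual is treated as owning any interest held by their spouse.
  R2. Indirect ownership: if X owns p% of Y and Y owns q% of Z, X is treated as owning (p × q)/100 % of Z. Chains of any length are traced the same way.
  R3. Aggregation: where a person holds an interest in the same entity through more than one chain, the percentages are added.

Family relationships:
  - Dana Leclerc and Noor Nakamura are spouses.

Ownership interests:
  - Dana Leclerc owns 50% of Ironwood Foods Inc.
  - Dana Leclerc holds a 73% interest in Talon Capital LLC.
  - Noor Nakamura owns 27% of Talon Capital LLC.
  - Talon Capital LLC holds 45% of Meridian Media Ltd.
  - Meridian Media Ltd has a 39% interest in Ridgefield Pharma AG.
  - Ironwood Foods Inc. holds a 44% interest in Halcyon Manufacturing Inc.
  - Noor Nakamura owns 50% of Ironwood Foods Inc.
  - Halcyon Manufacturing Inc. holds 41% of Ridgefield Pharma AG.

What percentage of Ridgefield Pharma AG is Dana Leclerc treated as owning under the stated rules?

By spousal attribution (R1), Dana Leclerc is treated as also owning Noor Nakamura's interest in Talon Capital LLC, giving 73% + 27% = 100%.
By spousal attribution (R1), Dana Leclerc is treated as also owning Noor Nakamura's interest in Ironwood Foods Inc, giving 50% + 50% = 100%.
Chain via Talon Capital LLC → Meridian Media Ltd (R2): 100% × 45% × 39% = 17.55% of Ridgefield Pharma AG.
Chain via Ironwood Foods Inc. → Halcyon Manufacturing Inc. (R2): 100% × 44% × 41% = 18.04% of Ridgefield Pharma AG.
Aggregating (R3): 17.55% + 18.04% = 35.59%.

35.59%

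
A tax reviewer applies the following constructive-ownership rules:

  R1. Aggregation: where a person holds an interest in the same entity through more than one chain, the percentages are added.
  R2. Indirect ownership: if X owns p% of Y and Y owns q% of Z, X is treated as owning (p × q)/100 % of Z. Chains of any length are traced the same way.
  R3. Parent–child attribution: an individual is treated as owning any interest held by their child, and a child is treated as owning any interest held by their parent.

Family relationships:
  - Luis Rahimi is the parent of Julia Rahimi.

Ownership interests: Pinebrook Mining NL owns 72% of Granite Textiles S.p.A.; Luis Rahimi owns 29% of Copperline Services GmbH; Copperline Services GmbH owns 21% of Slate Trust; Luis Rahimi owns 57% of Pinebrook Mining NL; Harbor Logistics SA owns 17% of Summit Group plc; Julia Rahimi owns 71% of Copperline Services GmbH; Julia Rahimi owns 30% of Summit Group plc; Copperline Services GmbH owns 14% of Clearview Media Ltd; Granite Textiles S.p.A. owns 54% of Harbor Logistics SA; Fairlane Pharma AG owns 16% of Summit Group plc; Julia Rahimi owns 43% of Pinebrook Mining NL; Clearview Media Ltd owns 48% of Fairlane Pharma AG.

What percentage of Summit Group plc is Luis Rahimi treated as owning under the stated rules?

37.6848%

By parent–child attribution (R3), Luis Rahimi is treated as also owning Julia Rahimi's interest in Pinebrook Mining NL, giving 57% + 43% = 100%.
By parent–child attribution (R3), Luis Rahimi is treated as also owning Julia Rahimi's interest in Copperline Services GmbH, giving 29% + 71% = 100%.
By parent–child attribution (R3), Luis Rahimi is treated as owning Julia Rahimi's 30% interest in Summit Group plc.
Chain via Pinebrook Mining NL → Granite Textiles S.p.A. → Harbor Logistics SA (R2): 100% × 72% × 54% × 17% = 6.6096% of Summit Group plc.
Chain via Copperline Services GmbH → Clearview Media Ltd → Fairlane Pharma AG (R2): 100% × 14% × 48% × 16% = 1.0752% of Summit Group plc.
Direct interest in Summit Group plc: 30%.
Aggregating (R1): 6.6096% + 1.0752% + 30% = 37.6848%.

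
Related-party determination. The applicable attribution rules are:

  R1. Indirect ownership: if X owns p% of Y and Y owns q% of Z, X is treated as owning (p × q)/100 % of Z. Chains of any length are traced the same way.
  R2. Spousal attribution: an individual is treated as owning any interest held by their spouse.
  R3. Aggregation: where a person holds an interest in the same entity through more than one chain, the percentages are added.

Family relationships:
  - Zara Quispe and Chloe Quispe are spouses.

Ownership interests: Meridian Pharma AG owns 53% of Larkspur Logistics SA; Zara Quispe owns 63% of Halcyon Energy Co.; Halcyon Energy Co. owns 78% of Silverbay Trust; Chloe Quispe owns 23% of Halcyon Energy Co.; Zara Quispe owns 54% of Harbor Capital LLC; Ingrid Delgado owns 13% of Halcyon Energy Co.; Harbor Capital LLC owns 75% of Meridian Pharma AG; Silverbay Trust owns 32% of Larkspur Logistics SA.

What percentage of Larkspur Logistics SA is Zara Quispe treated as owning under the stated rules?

By spousal attribution (R2), Zara Quispe is treated as also owning Chloe Quispe's interest in Halcyon Energy Co, giving 63% + 23% = 86%.
Chain via Halcyon Energy Co. → Silverbay Trust (R1): 86% × 78% × 32% = 21.4656% of Larkspur Logistics SA.
Chain via Harbor Capital LLC → Meridian Pharma AG (R1): 54% × 75% × 53% = 21.465% of Larkspur Logistics SA.
Aggregating (R3): 21.4656% + 21.465% = 42.9306%.

42.9306%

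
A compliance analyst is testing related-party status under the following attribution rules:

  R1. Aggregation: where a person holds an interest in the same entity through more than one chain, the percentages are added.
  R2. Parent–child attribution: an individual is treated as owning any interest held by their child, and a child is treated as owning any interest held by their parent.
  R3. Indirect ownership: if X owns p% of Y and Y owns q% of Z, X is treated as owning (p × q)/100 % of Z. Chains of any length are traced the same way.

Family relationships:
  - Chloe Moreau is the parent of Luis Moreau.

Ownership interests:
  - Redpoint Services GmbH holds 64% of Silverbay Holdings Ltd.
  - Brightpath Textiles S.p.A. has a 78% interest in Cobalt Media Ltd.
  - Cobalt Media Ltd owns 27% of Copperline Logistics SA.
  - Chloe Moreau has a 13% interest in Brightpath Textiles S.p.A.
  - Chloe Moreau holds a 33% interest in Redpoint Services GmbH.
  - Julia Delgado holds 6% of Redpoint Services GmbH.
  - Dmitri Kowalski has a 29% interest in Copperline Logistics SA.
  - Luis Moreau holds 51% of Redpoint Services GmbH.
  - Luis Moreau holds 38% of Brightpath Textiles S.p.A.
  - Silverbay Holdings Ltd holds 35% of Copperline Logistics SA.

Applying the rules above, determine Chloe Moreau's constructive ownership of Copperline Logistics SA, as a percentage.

29.5566%

By parent–child attribution (R2), Chloe Moreau is treated as also owning Luis Moreau's interest in Redpoint Services GmbH, giving 33% + 51% = 84%.
By parent–child attribution (R2), Chloe Moreau is treated as also owning Luis Moreau's interest in Brightpath Textiles S.p.A, giving 13% + 38% = 51%.
Chain via Redpoint Services GmbH → Silverbay Holdings Ltd (R3): 84% × 64% × 35% = 18.816% of Copperline Logistics SA.
Chain via Brightpath Textiles S.p.A. → Cobalt Media Ltd (R3): 51% × 78% × 27% = 10.7406% of Copperline Logistics SA.
Aggregating (R1): 18.816% + 10.7406% = 29.5566%.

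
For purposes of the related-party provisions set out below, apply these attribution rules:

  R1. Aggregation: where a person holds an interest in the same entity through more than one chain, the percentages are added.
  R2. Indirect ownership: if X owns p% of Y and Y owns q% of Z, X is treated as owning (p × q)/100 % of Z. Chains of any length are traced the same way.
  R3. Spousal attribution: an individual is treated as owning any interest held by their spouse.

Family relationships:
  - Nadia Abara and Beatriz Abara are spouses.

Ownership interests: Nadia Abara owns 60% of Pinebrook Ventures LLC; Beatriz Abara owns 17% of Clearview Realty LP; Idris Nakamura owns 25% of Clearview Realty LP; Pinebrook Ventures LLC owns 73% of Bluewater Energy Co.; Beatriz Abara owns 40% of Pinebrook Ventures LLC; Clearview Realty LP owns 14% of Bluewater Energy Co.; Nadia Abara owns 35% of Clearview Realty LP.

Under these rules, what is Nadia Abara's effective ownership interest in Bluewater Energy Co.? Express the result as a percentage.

By spousal attribution (R3), Nadia Abara is treated as also owning Beatriz Abara's interest in Clearview Realty LP, giving 35% + 17% = 52%.
By spousal attribution (R3), Nadia Abara is treated as also owning Beatriz Abara's interest in Pinebrook Ventures LLC, giving 60% + 40% = 100%.
Chain via Clearview Realty LP (R2): 52% × 14% = 7.28% of Bluewater Energy Co.
Chain via Pinebrook Ventures LLC (R2): 100% × 73% = 73% of Bluewater Energy Co.
Aggregating (R1): 7.28% + 73% = 80.28%.

80.28%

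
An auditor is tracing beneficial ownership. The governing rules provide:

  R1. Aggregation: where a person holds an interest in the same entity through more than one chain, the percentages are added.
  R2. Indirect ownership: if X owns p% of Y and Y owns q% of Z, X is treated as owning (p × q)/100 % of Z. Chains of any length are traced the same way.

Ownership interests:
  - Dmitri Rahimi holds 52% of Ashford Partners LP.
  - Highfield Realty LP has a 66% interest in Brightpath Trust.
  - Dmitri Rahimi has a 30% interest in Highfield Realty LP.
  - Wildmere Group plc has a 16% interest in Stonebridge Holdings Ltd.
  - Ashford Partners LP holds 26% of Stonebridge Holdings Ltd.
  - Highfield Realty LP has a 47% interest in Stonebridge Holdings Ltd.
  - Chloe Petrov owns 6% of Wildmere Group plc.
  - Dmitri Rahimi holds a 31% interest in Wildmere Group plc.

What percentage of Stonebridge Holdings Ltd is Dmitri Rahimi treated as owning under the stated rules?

32.58%

Chain via Wildmere Group plc (R2): 31% × 16% = 4.96% of Stonebridge Holdings Ltd.
Chain via Highfield Realty LP (R2): 30% × 47% = 14.1% of Stonebridge Holdings Ltd.
Chain via Ashford Partners LP (R2): 52% × 26% = 13.52% of Stonebridge Holdings Ltd.
Aggregating (R1): 4.96% + 14.1% + 13.52% = 32.58%.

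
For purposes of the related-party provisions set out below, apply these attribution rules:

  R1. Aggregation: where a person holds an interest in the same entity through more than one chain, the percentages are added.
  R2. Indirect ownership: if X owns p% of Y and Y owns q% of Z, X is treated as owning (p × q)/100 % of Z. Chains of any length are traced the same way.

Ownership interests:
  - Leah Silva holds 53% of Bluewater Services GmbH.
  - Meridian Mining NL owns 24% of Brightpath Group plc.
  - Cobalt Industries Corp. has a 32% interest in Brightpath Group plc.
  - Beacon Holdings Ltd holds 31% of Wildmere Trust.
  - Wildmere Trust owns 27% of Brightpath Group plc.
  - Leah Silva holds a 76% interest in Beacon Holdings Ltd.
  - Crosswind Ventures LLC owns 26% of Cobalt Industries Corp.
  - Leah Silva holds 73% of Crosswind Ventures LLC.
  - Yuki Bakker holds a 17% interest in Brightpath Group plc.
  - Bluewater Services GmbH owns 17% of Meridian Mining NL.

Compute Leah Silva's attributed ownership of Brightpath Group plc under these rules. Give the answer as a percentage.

Chain via Crosswind Ventures LLC → Cobalt Industries Corp. (R2): 73% × 26% × 32% = 6.0736% of Brightpath Group plc.
Chain via Bluewater Services GmbH → Meridian Mining NL (R2): 53% × 17% × 24% = 2.1624% of Brightpath Group plc.
Chain via Beacon Holdings Ltd → Wildmere Trust (R2): 76% × 31% × 27% = 6.3612% of Brightpath Group plc.
Aggregating (R1): 6.0736% + 2.1624% + 6.3612% = 14.5972%.

14.5972%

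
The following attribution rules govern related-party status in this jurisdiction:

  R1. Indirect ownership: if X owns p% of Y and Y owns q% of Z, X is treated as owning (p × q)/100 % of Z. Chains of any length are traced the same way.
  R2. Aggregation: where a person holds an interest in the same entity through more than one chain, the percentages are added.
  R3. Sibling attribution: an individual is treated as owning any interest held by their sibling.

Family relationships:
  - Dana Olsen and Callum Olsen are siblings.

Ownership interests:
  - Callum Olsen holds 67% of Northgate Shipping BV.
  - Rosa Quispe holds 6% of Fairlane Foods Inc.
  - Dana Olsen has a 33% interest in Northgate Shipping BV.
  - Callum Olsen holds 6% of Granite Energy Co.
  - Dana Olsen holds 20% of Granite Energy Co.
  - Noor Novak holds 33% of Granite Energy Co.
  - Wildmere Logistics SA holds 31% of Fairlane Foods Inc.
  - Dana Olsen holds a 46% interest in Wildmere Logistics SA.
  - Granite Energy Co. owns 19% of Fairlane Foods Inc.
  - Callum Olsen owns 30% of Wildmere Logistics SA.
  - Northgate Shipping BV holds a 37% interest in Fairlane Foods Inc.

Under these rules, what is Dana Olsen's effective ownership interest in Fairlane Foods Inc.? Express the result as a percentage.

65.5%

By sibling attribution (R3), Dana Olsen is treated as also owning Callum Olsen's interest in Northgate Shipping BV, giving 33% + 67% = 100%.
By sibling attribution (R3), Dana Olsen is treated as also owning Callum Olsen's interest in Granite Energy Co, giving 20% + 6% = 26%.
By sibling attribution (R3), Dana Olsen is treated as also owning Callum Olsen's interest in Wildmere Logistics SA, giving 46% + 30% = 76%.
Chain via Northgate Shipping BV (R1): 100% × 37% = 37% of Fairlane Foods Inc.
Chain via Granite Energy Co. (R1): 26% × 19% = 4.94% of Fairlane Foods Inc.
Chain via Wildmere Logistics SA (R1): 76% × 31% = 23.56% of Fairlane Foods Inc.
Aggregating (R2): 37% + 4.94% + 23.56% = 65.5%.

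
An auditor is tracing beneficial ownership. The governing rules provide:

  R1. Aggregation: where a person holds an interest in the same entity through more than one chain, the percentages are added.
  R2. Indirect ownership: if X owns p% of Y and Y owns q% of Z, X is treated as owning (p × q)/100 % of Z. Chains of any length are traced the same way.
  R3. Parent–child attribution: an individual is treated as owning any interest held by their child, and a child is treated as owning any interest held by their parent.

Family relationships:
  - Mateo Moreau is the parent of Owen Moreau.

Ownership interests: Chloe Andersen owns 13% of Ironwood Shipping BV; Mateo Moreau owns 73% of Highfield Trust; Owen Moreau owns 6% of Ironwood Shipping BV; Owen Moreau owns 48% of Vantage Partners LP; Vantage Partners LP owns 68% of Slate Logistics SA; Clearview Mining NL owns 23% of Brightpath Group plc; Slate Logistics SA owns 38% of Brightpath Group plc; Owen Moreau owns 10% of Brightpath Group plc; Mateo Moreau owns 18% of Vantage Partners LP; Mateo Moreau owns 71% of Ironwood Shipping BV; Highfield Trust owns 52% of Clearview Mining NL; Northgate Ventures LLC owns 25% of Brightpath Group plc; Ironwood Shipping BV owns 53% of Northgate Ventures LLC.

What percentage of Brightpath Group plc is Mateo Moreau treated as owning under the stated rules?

45.9877%

By parent–child attribution (R3), Mateo Moreau is treated as also owning Owen Moreau's interest in Vantage Partners LP, giving 18% + 48% = 66%.
By parent–child attribution (R3), Mateo Moreau is treated as also owning Owen Moreau's interest in Ironwood Shipping BV, giving 71% + 6% = 77%.
By parent–child attribution (R3), Mateo Moreau is treated as owning Owen Moreau's 10% interest in Brightpath Group plc.
Chain via Vantage Partners LP → Slate Logistics SA (R2): 66% × 68% × 38% = 17.0544% of Brightpath Group plc.
Chain via Ironwood Shipping BV → Northgate Ventures LLC (R2): 77% × 53% × 25% = 10.2025% of Brightpath Group plc.
Chain via Highfield Trust → Clearview Mining NL (R2): 73% × 52% × 23% = 8.7308% of Brightpath Group plc.
Direct interest in Brightpath Group plc: 10%.
Aggregating (R1): 17.0544% + 10.2025% + 8.7308% + 10% = 45.9877%.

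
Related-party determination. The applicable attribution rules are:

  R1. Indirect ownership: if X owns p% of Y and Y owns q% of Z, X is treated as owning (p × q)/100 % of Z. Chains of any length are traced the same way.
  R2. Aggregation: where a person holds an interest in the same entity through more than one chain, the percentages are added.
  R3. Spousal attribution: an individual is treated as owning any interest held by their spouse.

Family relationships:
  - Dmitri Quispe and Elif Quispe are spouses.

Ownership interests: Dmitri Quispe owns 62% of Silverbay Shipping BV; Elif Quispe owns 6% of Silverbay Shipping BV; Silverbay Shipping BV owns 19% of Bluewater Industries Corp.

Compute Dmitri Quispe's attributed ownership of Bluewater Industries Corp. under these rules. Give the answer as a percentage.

12.92%

By spousal attribution (R3), Dmitri Quispe is treated as also owning Elif Quispe's interest in Silverbay Shipping BV, giving 62% + 6% = 68%.
Chain via Silverbay Shipping BV (R1): 68% × 19% = 12.92% of Bluewater Industries Corp.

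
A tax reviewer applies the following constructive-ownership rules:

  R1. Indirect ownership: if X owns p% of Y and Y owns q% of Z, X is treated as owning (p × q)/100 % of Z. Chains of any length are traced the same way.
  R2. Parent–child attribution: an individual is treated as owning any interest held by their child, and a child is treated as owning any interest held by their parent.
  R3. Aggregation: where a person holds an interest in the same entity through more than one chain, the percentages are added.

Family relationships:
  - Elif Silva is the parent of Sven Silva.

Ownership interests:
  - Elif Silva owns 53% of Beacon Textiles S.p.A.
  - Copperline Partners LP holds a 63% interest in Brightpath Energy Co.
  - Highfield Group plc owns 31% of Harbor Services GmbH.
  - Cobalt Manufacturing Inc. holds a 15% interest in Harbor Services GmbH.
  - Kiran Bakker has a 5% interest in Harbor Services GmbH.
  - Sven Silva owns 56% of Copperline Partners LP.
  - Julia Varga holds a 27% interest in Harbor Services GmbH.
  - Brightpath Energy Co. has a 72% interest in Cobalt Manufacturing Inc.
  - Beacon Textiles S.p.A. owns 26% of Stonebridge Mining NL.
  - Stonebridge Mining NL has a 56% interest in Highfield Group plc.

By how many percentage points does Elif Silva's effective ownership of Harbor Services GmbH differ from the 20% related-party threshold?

13.797552

By parent–child attribution (R2), Elif Silva is treated as owning Sven Silva's 56% interest in Copperline Partners LP.
Chain via Beacon Textiles S.p.A. → Stonebridge Mining NL → Highfield Group plc (R1): 53% × 26% × 56% × 31% = 2.392208% of Harbor Services GmbH.
Chain via Copperline Partners LP → Brightpath Energy Co. → Cobalt Manufacturing Inc. (R1): 56% × 63% × 72% × 15% = 3.81024% of Harbor Services GmbH.
Aggregating (R3): 2.392208% + 3.81024% = 6.202448%.
6.202448% falls short of the 20% threshold by 13.797552 percentage points.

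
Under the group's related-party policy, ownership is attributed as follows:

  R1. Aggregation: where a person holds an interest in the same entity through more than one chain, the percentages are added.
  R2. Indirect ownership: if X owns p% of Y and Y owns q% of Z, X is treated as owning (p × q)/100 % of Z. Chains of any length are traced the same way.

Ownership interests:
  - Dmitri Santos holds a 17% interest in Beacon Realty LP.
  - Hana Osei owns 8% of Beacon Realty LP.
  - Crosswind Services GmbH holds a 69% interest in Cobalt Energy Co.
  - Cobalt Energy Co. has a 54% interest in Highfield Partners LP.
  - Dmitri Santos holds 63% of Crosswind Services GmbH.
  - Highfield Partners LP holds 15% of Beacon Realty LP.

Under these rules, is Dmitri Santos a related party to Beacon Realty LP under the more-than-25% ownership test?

No

Chain via Crosswind Services GmbH → Cobalt Energy Co. → Highfield Partners LP (R2): 63% × 69% × 54% × 15% = 3.52107% of Beacon Realty LP.
Direct interest in Beacon Realty LP: 17%.
Aggregating (R1): 3.52107% + 17% = 20.52107%.
20.52107% does not exceed the 25% threshold, so Dmitri is not a related party to Beacon Realty LP.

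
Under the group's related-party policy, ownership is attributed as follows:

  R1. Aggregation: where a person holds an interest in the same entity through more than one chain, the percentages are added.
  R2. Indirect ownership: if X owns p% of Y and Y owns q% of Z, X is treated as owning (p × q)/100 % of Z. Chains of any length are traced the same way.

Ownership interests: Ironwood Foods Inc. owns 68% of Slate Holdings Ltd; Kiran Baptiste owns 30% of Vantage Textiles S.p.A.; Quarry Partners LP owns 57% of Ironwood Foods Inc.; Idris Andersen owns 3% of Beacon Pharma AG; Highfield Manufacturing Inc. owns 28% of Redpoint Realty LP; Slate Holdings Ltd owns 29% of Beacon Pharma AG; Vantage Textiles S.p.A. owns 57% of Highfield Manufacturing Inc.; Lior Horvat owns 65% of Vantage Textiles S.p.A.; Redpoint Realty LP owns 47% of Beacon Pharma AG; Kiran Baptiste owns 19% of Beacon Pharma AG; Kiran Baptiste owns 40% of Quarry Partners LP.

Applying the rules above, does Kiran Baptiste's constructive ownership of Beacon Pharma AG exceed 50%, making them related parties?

Chain via Vantage Textiles S.p.A. → Highfield Manufacturing Inc. → Redpoint Realty LP (R2): 30% × 57% × 28% × 47% = 2.25036% of Beacon Pharma AG.
Chain via Quarry Partners LP → Ironwood Foods Inc. → Slate Holdings Ltd (R2): 40% × 57% × 68% × 29% = 4.49616% of Beacon Pharma AG.
Direct interest in Beacon Pharma AG: 19%.
Aggregating (R1): 2.25036% + 4.49616% + 19% = 25.74652%.
25.74652% does not exceed the 50% threshold, so Kiran is not a related party to Beacon Pharma AG.

No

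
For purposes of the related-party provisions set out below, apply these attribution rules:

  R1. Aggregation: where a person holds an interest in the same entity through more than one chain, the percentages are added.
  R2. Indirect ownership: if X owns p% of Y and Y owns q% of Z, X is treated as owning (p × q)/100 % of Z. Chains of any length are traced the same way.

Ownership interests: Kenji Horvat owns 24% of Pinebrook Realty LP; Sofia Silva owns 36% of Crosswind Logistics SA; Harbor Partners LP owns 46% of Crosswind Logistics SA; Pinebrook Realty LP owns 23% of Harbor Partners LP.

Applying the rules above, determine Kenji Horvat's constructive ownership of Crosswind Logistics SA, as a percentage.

Chain via Pinebrook Realty LP → Harbor Partners LP (R2): 24% × 23% × 46% = 2.5392% of Crosswind Logistics SA.

2.5392%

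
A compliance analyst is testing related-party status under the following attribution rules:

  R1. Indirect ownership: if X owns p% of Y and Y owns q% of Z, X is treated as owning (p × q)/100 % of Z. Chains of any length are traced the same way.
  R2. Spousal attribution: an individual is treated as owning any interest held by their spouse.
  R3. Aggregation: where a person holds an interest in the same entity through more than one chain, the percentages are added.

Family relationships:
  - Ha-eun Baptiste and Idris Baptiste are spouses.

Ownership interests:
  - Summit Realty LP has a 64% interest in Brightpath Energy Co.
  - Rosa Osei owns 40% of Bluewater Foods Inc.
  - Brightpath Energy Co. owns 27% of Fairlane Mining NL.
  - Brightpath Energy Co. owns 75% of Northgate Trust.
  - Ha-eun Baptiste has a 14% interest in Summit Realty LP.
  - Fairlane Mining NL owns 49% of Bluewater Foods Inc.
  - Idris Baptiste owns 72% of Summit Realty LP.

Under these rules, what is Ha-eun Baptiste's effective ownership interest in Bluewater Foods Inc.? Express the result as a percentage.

7.281792%

By spousal attribution (R2), Ha-eun Baptiste is treated as also owning Idris Baptiste's interest in Summit Realty LP, giving 14% + 72% = 86%.
Chain via Summit Realty LP → Brightpath Energy Co. → Fairlane Mining NL (R1): 86% × 64% × 27% × 49% = 7.281792% of Bluewater Foods Inc.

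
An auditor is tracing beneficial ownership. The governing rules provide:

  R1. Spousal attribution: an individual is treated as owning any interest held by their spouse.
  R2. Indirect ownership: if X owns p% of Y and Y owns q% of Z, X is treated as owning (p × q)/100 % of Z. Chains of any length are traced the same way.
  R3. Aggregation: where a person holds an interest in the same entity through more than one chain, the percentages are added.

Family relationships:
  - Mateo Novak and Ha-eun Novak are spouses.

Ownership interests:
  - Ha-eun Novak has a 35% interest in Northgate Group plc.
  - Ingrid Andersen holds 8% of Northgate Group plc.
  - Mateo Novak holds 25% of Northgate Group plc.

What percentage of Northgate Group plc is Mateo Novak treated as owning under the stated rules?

60%

By spousal attribution (R1), Mateo Novak is treated as also owning Ha-eun Novak's interest in Northgate Group plc, giving 25% + 35% = 60%.
Direct interest in Northgate Group plc: 60%.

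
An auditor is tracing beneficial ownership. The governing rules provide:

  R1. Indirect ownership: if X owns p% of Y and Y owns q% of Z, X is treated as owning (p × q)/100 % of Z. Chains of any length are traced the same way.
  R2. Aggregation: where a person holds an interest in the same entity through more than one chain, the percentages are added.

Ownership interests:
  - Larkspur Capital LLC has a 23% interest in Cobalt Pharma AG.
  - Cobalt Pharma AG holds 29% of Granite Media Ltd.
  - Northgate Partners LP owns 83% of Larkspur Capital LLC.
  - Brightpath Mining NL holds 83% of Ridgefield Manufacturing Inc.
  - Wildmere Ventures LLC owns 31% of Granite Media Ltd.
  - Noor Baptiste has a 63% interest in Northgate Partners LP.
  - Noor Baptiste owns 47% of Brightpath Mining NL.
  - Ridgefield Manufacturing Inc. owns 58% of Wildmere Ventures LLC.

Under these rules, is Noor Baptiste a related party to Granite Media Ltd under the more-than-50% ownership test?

Chain via Brightpath Mining NL → Ridgefield Manufacturing Inc. → Wildmere Ventures LLC (R1): 47% × 83% × 58% × 31% = 7.013998% of Granite Media Ltd.
Chain via Northgate Partners LP → Larkspur Capital LLC → Cobalt Pharma AG (R1): 63% × 83% × 23% × 29% = 3.487743% of Granite Media Ltd.
Aggregating (R2): 7.013998% + 3.487743% = 10.501741%.
10.501741% does not exceed the 50% threshold, so Noor is not a related party to Granite Media Ltd.

No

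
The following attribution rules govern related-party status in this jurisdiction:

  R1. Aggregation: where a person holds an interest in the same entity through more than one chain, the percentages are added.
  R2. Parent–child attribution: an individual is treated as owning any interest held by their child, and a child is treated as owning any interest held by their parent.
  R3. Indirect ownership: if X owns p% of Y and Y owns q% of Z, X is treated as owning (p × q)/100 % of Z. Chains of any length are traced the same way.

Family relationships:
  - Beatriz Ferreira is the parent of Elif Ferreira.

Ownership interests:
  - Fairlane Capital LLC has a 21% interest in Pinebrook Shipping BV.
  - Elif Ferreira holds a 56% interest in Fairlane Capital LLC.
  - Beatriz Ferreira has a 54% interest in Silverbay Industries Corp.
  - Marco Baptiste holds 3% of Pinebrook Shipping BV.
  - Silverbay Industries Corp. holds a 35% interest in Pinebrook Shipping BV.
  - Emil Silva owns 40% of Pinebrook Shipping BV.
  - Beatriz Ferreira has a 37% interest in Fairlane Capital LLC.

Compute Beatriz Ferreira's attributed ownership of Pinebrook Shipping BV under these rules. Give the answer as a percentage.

By parent–child attribution (R2), Beatriz Ferreira is treated as also owning Elif Ferreira's interest in Fairlane Capital LLC, giving 37% + 56% = 93%.
Chain via Silverbay Industries Corp. (R3): 54% × 35% = 18.9% of Pinebrook Shipping BV.
Chain via Fairlane Capital LLC (R3): 93% × 21% = 19.53% of Pinebrook Shipping BV.
Aggregating (R1): 18.9% + 19.53% = 38.43%.

38.43%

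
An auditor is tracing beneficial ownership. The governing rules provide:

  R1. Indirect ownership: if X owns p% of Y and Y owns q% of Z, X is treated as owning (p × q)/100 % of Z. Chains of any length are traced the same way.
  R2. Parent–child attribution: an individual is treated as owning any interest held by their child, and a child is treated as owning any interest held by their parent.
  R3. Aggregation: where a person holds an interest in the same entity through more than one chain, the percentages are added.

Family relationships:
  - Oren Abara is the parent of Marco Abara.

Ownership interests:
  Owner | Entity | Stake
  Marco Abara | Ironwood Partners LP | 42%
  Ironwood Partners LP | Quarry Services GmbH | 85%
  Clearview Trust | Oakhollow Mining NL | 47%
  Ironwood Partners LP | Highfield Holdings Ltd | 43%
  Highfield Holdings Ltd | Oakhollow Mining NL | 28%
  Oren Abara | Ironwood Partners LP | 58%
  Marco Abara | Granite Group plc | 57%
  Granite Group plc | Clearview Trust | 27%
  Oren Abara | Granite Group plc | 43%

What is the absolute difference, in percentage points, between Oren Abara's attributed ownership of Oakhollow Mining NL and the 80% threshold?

55.27

By parent–child attribution (R2), Oren Abara is treated as also owning Marco Abara's interest in Granite Group plc, giving 43% + 57% = 100%.
By parent–child attribution (R2), Oren Abara is treated as also owning Marco Abara's interest in Ironwood Partners LP, giving 58% + 42% = 100%.
Chain via Granite Group plc → Clearview Trust (R1): 100% × 27% × 47% = 12.69% of Oakhollow Mining NL.
Chain via Ironwood Partners LP → Highfield Holdings Ltd (R1): 100% × 43% × 28% = 12.04% of Oakhollow Mining NL.
Aggregating (R3): 12.69% + 12.04% = 24.73%.
24.73% falls short of the 80% threshold by 55.27 percentage points.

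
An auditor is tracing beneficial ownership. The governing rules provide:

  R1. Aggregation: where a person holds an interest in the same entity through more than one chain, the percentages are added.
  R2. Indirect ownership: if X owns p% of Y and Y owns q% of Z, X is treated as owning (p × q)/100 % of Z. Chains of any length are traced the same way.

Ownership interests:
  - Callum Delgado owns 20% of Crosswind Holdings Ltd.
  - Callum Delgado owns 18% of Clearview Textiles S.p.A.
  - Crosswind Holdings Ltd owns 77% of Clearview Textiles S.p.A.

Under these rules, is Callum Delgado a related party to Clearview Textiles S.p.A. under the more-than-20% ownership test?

Chain via Crosswind Holdings Ltd (R2): 20% × 77% = 15.4% of Clearview Textiles S.p.A.
Direct interest in Clearview Textiles S.p.A: 18%.
Aggregating (R1): 15.4% + 18% = 33.4%.
33.4% exceeds the 20% threshold, so Callum is a related party to Clearview Textiles S.p.A.

Yes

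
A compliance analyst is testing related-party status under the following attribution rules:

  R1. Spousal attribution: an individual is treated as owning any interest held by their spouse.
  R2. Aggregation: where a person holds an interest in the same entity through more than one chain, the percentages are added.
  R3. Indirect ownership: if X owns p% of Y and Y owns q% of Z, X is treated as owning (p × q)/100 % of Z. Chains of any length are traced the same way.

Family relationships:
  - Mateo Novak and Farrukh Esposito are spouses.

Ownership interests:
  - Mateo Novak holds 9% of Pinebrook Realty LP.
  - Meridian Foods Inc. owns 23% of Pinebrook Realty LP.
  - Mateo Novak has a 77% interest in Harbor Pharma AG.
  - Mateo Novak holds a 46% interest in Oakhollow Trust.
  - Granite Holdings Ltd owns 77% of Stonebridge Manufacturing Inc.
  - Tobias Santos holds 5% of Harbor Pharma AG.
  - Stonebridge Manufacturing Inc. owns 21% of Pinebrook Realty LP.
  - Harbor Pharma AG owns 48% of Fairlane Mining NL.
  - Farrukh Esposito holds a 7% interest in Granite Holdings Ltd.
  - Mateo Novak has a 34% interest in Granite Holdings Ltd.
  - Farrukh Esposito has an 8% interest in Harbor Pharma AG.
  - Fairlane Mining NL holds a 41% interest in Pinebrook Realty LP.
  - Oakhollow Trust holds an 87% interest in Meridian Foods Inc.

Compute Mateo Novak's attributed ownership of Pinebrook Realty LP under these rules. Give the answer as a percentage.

By spousal attribution (R1), Mateo Novak is treated as also owning Farrukh Esposito's interest in Harbor Pharma AG, giving 77% + 8% = 85%.
By spousal attribution (R1), Mateo Novak is treated as also owning Farrukh Esposito's interest in Granite Holdings Ltd, giving 34% + 7% = 41%.
Chain via Harbor Pharma AG → Fairlane Mining NL (R3): 85% × 48% × 41% = 16.728% of Pinebrook Realty LP.
Chain via Granite Holdings Ltd → Stonebridge Manufacturing Inc. (R3): 41% × 77% × 21% = 6.6297% of Pinebrook Realty LP.
Chain via Oakhollow Trust → Meridian Foods Inc. (R3): 46% × 87% × 23% = 9.2046% of Pinebrook Realty LP.
Direct interest in Pinebrook Realty LP: 9%.
Aggregating (R2): 16.728% + 6.6297% + 9.2046% + 9% = 41.5623%.

41.5623%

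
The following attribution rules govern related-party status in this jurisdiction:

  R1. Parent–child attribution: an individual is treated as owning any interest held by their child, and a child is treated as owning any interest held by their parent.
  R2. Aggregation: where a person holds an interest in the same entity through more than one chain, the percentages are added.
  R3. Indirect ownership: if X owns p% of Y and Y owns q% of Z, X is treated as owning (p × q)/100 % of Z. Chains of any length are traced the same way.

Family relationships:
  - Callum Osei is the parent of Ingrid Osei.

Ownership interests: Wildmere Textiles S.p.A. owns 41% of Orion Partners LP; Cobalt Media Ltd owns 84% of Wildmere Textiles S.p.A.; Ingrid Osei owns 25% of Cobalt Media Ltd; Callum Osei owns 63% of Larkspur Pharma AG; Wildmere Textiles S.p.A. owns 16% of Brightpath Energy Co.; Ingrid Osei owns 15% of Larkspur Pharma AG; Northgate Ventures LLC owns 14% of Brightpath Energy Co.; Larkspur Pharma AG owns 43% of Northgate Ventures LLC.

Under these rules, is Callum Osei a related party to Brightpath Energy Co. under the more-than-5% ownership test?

Yes

By parent–child attribution (R1), Callum Osei is treated as also owning Ingrid Osei's interest in Larkspur Pharma AG, giving 63% + 15% = 78%.
By parent–child attribution (R1), Callum Osei is treated as owning Ingrid Osei's 25% interest in Cobalt Media Ltd.
Chain via Larkspur Pharma AG → Northgate Ventures LLC (R3): 78% × 43% × 14% = 4.6956% of Brightpath Energy Co.
Chain via Cobalt Media Ltd → Wildmere Textiles S.p.A. (R3): 25% × 84% × 16% = 3.36% of Brightpath Energy Co.
Aggregating (R2): 4.6956% + 3.36% = 8.0556%.
8.0556% exceeds the 5% threshold, so Callum is a related party to Brightpath Energy Co.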